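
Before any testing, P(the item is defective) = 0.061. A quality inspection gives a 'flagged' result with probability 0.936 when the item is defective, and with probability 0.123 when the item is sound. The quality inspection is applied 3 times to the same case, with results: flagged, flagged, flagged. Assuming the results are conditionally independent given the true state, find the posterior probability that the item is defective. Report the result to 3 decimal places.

With H the event that the item is defective, the joint likelihood of the observed sequence is P(data|H) = 0.936·0.936·0.936 = 0.82003 and P(data|¬H) = 0.123·0.123·0.123 = 0.0018609.
Bayes: P(H|data) = 0.061·0.82003 / (0.061·0.82003 + 0.939·0.0018609) = 0.050022/0.051769 = 0.9662.

Posterior P(H) ≈ 0.966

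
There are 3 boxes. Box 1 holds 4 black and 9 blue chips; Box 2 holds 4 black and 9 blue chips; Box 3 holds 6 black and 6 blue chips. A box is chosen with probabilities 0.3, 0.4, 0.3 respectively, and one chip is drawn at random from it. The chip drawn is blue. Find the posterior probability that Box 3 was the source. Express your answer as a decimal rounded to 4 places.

Posterior probability ≈ 0.2364

Tabulate prior·likelihood by source: [1] prior 0.3, lik 0.6923, product 0.2077; [2] prior 0.4, lik 0.6923, product 0.2769; [3] prior 0.3, lik 0.5, product 0.1500.
Normalizing constant = 0.63462; the posterior for Box 3 is its product over the sum, 0.1500/0.63462 = 0.2364.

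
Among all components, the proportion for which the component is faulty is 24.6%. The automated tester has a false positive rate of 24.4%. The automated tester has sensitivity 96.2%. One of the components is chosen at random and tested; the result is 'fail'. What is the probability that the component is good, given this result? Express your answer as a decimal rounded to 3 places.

P(¬H | E) ≈ 0.437

Write H for 'the component is faulty'. Prior odds H:¬H = 0.246/0.754 = 0.32626. For the 'fail' outcome, the likelihood ratio is 0.962/0.244 = 3.9426.
Posterior odds = 0.32626 × 3.9426 = 1.2863, so P(H|E) = 1.2863/(1+1.2863) = 0.563. Then P(¬H|E) = 1 − 0.563 = 0.437.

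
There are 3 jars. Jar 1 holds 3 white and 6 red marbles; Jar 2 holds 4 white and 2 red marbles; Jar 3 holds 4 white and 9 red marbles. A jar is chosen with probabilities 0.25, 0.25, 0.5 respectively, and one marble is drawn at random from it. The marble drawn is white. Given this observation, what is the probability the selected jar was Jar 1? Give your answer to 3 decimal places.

Posterior probability ≈ 0.206

Tabulate prior·likelihood by source: [1] prior 0.25, lik 0.3333, product 0.08333; [2] prior 0.25, lik 0.6667, product 0.1667; [3] prior 0.5, lik 0.3077, product 0.1538.
Normalizing constant = 0.40385; the posterior for Jar 1 is its product over the sum, 0.08333/0.40385 = 0.206.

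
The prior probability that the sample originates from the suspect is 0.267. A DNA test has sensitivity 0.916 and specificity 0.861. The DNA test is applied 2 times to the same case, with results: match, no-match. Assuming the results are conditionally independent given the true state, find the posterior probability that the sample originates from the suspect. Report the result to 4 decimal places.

Let H be the event that the sample originates from the suspect; start with P(H) = 0.267. P('match'|H) = 0.916, P('match'|¬H) = 0.139.
Update on result 1 ('match'): P(H) ← 0.916·0.2670 / (0.916·0.2670 + 0.139·0.7330) = 0.24457/0.34646 = 0.7059.
Update on result 2 ('no-match'): P(H) ← 0.084·0.7059 / (0.084·0.7059 + 0.861·0.2941) = 0.059297/0.31250 = 0.1898.

Posterior P(H) ≈ 0.1898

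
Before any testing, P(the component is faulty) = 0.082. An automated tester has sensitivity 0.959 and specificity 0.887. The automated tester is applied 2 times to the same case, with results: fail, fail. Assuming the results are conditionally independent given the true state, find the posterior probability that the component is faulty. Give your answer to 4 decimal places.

Posterior P(H) ≈ 0.8655

With H the event that the component is faulty, the joint likelihood of the observed sequence is P(data|H) = 0.959·0.959 = 0.91968 and P(data|¬H) = 0.113·0.113 = 0.012769.
Bayes: P(H|data) = 0.082·0.91968 / (0.082·0.91968 + 0.918·0.012769) = 0.075414/0.087136 = 0.8655.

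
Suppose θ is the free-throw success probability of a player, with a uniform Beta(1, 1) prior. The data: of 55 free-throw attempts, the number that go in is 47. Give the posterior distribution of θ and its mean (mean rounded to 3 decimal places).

Posterior: Beta(48, 9); mean ≈ 0.842

The binomial likelihood is conjugate to the Beta prior: with 47 successes and 8 failures, the posterior is Beta(1+47, 1+8) = Beta(48, 9).
Posterior mean = α/(α+β) = 48/57 = 0.842.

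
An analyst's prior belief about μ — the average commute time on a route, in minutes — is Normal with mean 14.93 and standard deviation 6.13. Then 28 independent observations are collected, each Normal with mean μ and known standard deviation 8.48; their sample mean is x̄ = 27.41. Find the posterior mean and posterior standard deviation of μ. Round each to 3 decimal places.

Posterior mean ≈ 26.612; posterior SD ≈ 1.550

With known σ, the Normal prior is conjugate. Weight on the data is w = (n/σ²)/(n/σ² + 1/τ₀²) = 0.389373/(0.389373+0.0266121) = 0.93603.
Posterior mean = w·x̄ + (1−w)·μ₀ = 0.93603·27.41 + 0.063974·14.93 = 26.612. Posterior variance = 1/(0.389373+0.0266121) = 2.40393, so SD = 1.550.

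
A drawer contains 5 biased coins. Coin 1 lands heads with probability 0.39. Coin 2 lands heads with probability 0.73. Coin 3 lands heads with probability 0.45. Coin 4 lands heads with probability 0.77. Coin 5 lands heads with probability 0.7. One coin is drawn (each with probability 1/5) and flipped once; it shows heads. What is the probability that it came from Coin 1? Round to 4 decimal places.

Posterior probability ≈ 0.1283

P(heads|C1) = 0.39; P(heads|C2) = 0.73; P(heads|C3) = 0.45; P(heads|C4) = 0.77; P(heads|C5) = 0.7.
Prior × likelihood for each source: 0.2·0.39=0.07800, 0.2·0.73=0.1460, 0.2·0.45=0.09000, 0.2·0.77=0.1540, 0.2·0.7=0.1400. Summing gives P(heads) = 0.60800.
P(Coin 1 | heads) = 0.07800 / 0.60800 = 0.1283.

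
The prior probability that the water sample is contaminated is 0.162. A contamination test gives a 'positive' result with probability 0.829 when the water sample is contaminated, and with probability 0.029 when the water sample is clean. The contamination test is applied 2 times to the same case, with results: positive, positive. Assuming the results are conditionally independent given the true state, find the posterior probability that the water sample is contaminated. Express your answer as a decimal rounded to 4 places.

Posterior P(H) ≈ 0.9937

With H the event that the water sample is contaminated, the joint likelihood of the observed sequence is P(data|H) = 0.829·0.829 = 0.68724 and P(data|¬H) = 0.029·0.029 = 0.00084100.
Bayes: P(H|data) = 0.162·0.68724 / (0.162·0.68724 + 0.838·0.00084100) = 0.11133/0.11204 = 0.9937.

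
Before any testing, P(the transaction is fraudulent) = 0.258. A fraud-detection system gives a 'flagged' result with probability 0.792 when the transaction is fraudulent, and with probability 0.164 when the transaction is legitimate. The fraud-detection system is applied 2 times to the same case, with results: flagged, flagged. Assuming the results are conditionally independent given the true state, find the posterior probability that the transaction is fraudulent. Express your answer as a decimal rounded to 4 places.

Let H be the event that the transaction is fraudulent; start with P(H) = 0.258. P('flagged'|H) = 0.792, P('flagged'|¬H) = 0.164.
Update on result 1 ('flagged'): P(H) ← 0.792·0.2580 / (0.792·0.2580 + 0.164·0.7420) = 0.20434/0.32602 = 0.6268.
Update on result 2 ('flagged'): P(H) ← 0.792·0.6268 / (0.792·0.6268 + 0.164·0.3732) = 0.49639/0.55760 = 0.8902.

Posterior P(H) ≈ 0.8902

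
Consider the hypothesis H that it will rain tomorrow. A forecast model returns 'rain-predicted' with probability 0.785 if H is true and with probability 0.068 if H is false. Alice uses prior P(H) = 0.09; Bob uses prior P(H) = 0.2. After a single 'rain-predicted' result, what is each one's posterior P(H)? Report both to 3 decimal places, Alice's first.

P('+'|H) = 0.785, P('+'|¬H) = 0.068.
Alice: numerator 0.785·0.09 = 0.070650; evidence = 0.070650+0.068·0.91 = 0.13253; posterior = 0.533.
Bob: numerator 0.785·0.2 = 0.15700; evidence = 0.15700+0.068·0.8 = 0.21140; posterior = 0.743.

Alice: 0.533; Bob: 0.743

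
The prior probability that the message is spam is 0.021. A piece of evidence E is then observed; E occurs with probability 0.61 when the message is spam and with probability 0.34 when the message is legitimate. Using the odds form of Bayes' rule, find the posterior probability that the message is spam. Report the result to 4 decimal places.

Prior odds = 0.021/(1−0.021) = 0.021450.
Likelihood ratio for E = 0.61/0.34 = 1.7941.
Posterior odds = prior odds × LR = 0.038485.
Posterior probability = odds/(1+odds) = 0.038485/1.0385 = 0.0371.

Posterior probability ≈ 0.0371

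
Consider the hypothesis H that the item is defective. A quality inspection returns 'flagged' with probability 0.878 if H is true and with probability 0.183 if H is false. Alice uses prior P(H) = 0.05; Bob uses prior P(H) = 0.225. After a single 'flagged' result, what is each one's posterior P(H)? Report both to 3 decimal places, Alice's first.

Alice: 0.202; Bob: 0.582

P('+'|H) = 0.878, P('+'|¬H) = 0.183.
Alice: numerator 0.878·0.05 = 0.043900; evidence = 0.043900+0.183·0.95 = 0.21775; posterior = 0.202.
Bob: numerator 0.878·0.225 = 0.19755; evidence = 0.19755+0.183·0.775 = 0.33937; posterior = 0.582.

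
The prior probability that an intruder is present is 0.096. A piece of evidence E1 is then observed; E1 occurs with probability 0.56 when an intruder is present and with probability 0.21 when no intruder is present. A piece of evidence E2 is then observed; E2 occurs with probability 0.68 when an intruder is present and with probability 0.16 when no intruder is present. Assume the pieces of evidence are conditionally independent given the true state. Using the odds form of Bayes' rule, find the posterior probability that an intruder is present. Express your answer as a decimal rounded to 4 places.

Prior odds = 0.096/(1−0.096) = 0.10619. In log-odds, ln(0.10619) = -2.2425.
Add log likelihood ratios: ln(2.6667) + ln(4.2500) = 2.4277.
Posterior log-odds = 0.18527, so posterior odds = exp(0.18527) = 1.2035. Converting, P(H|E) = 1.2035/2.2035 = 0.5462.

Posterior probability ≈ 0.5462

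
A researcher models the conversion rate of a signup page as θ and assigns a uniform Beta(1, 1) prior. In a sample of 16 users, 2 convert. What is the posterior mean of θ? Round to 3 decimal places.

Observing 2 successes and 14 failures updates Beta(1, 1) by adding the success and failure counts to the two shape parameters: α = 1+2 = 3, β = 1+14 = 15.
E[θ | data] = 3/(3+15) = 0.167.

Posterior mean ≈ 0.167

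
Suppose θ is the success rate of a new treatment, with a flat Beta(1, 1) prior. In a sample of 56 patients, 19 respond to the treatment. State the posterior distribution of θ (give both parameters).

Posterior: Beta(20, 38)

The binomial likelihood is conjugate to the Beta prior: with 19 successes and 37 failures, the posterior is Beta(1+19, 1+37) = Beta(20, 38).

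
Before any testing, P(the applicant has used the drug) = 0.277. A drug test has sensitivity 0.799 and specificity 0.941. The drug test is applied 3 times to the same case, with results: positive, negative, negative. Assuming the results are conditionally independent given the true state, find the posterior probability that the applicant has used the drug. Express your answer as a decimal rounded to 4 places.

Let H be the event that the applicant has used the drug; start with P(H) = 0.277. P('positive'|H) = 0.799, P('positive'|¬H) = 0.059.
Update on result 1 ('positive'): P(H) ← 0.799·0.2770 / (0.799·0.2770 + 0.059·0.7230) = 0.22132/0.26398 = 0.8384.
Update on result 2 ('negative'): P(H) ← 0.201·0.8384 / (0.201·0.8384 + 0.941·0.1616) = 0.16852/0.32058 = 0.5257.
Update on result 3 ('negative'): P(H) ← 0.201·0.5257 / (0.201·0.5257 + 0.941·0.4743) = 0.10566/0.55200 = 0.1914.

Posterior P(H) ≈ 0.1914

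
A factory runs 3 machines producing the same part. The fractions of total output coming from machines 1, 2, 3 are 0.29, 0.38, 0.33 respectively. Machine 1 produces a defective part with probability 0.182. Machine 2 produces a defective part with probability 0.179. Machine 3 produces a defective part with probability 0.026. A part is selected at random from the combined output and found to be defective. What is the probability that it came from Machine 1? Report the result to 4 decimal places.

Posterior probability ≈ 0.4079

P(defective|M1) = 0.182; P(defective|M2) = 0.179; P(defective|M3) = 0.026.
Prior × likelihood for each source: 0.29·0.182=0.05278, 0.38·0.179=0.06802, 0.33·0.026=0.008580. Summing gives P(defective) = 0.12938.
P(Machine 1 | defective) = 0.05278 / 0.12938 = 0.4079.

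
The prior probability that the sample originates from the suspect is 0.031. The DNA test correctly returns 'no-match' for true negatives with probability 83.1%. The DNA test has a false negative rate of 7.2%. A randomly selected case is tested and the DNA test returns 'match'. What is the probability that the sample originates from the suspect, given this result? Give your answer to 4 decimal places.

Write H for 'the sample originates from the suspect'. Prior odds H:¬H = 0.031/0.969 = 0.031992. For the 'match' outcome, the likelihood ratio is 0.928/0.169 = 5.4911.
Posterior odds = 0.031992 × 5.4911 = 0.17567, so P(H|E) = 0.17567/(1+0.17567) = 0.1494.

P(H | E) ≈ 0.1494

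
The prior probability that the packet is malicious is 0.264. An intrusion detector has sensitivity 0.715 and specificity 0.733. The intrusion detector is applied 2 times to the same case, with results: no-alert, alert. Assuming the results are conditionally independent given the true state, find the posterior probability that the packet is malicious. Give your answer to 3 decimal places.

With H the event that the packet is malicious, the joint likelihood of the observed sequence is P(data|H) = 0.285·0.715 = 0.20377 and P(data|¬H) = 0.733·0.267 = 0.19571.
Bayes: P(H|data) = 0.264·0.20377 / (0.264·0.20377 + 0.736·0.19571) = 0.053797/0.19784 = 0.2719.

Posterior P(H) ≈ 0.272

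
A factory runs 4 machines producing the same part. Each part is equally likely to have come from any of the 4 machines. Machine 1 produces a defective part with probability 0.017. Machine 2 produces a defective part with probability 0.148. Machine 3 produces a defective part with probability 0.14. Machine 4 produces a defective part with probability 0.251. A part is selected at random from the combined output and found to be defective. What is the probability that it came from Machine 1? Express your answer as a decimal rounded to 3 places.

Posterior probability ≈ 0.031

P(defective|M1) = 0.017; P(defective|M2) = 0.148; P(defective|M3) = 0.14; P(defective|M4) = 0.251.
Prior × likelihood for each source: 0.25·0.017=0.004250, 0.25·0.148=0.03700, 0.25·0.14=0.03500, 0.25·0.251=0.06275. Summing gives P(defective) = 0.13900.
P(Machine 1 | defective) = 0.004250 / 0.13900 = 0.031.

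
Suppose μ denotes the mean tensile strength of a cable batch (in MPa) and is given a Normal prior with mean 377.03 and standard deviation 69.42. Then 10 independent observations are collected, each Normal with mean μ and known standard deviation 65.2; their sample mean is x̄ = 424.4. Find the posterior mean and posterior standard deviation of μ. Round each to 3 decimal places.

Posterior mean ≈ 420.560; posterior SD ≈ 19.765

Prior precision 1/τ₀² = 1/69.42² = 0.00020751; data precision n/σ² = 10/65.2² = 0.00235237.
Posterior precision = 0.00020751 + 0.00235237 = 0.00255987, giving posterior SD = 1/√0.00255987 = 19.765.
Posterior mean = (0.00020751·377.03 + 0.00235237·424.4) / 0.00255987 = 420.560.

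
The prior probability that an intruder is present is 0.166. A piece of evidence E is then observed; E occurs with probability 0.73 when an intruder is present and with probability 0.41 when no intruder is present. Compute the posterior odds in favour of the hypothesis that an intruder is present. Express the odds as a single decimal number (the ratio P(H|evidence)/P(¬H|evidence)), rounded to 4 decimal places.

Posterior odds ≈ 0.3544

Prior odds = 0.166/(1−0.166) = 0.19904. In log-odds, ln(0.19904) = -1.6142.
Add log likelihood ratio: ln(1.7805) = 0.57689.
Posterior log-odds = -1.0374, so posterior odds = exp(-1.0374) = 0.35439.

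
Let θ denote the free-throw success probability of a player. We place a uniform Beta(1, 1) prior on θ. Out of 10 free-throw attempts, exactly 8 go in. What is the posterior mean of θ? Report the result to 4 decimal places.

The binomial likelihood is conjugate to the Beta prior: with 8 successes and 2 failures, the posterior is Beta(1+8, 1+2) = Beta(9, 3).
Posterior mean = α/(α+β) = 9/12 = 0.7500.

Posterior mean ≈ 0.7500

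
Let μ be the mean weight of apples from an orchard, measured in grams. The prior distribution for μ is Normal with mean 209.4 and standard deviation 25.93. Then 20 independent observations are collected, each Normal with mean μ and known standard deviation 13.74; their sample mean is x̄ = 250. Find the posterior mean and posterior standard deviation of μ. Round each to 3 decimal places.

Posterior mean ≈ 249.438; posterior SD ≈ 3.051

Prior precision 1/τ₀² = 1/25.93² = 0.00148729; data precision n/σ² = 20/13.74² = 0.105939.
Posterior precision = 0.00148729 + 0.105939 = 0.107426, giving posterior SD = 1/√0.107426 = 3.051.
Posterior mean = (0.00148729·209.4 + 0.105939·250) / 0.107426 = 249.438.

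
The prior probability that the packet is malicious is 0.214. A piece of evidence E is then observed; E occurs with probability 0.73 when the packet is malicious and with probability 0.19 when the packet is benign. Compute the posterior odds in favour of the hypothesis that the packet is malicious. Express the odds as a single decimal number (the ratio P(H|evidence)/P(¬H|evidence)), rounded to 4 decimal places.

Prior odds = 0.214/(1−0.214) = 0.27226.
Likelihood ratio for E = 0.73/0.19 = 3.8421.
Posterior odds = prior odds × LR = 1.0461.

Posterior odds ≈ 1.0461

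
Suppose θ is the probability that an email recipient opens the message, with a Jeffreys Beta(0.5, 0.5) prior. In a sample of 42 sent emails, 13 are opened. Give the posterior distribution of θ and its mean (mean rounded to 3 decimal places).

The binomial likelihood is conjugate to the Beta prior: with 13 successes and 29 failures, the posterior is Beta(0.5+13, 0.5+29) = Beta(13.5, 29.5).
Posterior mean = α/(α+β) = 13.5/43 = 0.314.

Posterior: Beta(13.5, 29.5); mean ≈ 0.314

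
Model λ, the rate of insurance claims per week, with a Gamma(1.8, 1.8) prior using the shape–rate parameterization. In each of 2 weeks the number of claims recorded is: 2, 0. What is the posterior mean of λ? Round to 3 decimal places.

Total count ∑xᵢ = 2 over n = 2 weeks.
Gamma is conjugate to the Poisson likelihood: posterior is Gamma(shape = 1.8+2 = 3.8, rate = 1.8+2 = 3.8).
E[λ | data] = 3.8/3.8 = 1.000.

Posterior mean ≈ 1.000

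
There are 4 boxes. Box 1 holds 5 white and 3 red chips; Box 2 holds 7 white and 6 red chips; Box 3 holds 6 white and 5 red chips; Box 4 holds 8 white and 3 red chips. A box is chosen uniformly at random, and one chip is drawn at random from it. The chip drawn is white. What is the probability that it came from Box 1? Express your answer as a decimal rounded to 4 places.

P(white|Box 1) = 0.625; P(white|Box 2) = 0.5385; P(white|Box 3) = 0.5455; P(white|Box 4) = 0.7273.
Prior × likelihood for each source: 0.25·0.625=0.1562, 0.25·0.5385=0.1346, 0.25·0.5455=0.1364, 0.25·0.7273=0.1818. Summing gives P(white) = 0.60905.
P(Box 1 | white) = 0.1562 / 0.60905 = 0.2565.

Posterior probability ≈ 0.2565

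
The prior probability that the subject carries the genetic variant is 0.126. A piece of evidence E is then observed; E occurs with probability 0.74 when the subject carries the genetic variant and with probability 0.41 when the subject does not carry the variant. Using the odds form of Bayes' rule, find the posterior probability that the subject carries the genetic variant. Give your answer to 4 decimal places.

Posterior probability ≈ 0.2065

Prior odds = 0.126/(1−0.126) = 0.14416. In log-odds, ln(0.14416) = -1.9368.
Add log likelihood ratio: ln(1.8049) = 0.59049.
Posterior log-odds = -1.3463, so posterior odds = exp(-1.3463) = 0.26020. Converting, P(H|E) = 0.26020/1.2602 = 0.2065.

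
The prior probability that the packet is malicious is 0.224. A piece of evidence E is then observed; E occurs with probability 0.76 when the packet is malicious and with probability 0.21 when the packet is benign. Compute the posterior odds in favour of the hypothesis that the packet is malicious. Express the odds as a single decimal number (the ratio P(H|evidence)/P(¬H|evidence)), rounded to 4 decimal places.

Prior odds = 0.224/(1−0.224) = 0.28866.
Likelihood ratio for E = 0.76/0.21 = 3.6190.
Posterior odds = prior odds × LR = 1.0447.

Posterior odds ≈ 1.0447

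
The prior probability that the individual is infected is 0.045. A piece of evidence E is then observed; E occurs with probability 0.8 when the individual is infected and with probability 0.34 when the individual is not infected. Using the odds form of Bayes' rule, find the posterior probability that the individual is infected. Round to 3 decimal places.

Prior odds = 0.045/(1−0.045) = 0.047120. In log-odds, ln(0.047120) = -3.0550.
Add log likelihood ratio: ln(2.3529) = 0.85567.
Posterior log-odds = -2.1994, so posterior odds = exp(-2.1994) = 0.11087. Converting, P(H|E) = 0.11087/1.1109 = 0.100.

Posterior probability ≈ 0.100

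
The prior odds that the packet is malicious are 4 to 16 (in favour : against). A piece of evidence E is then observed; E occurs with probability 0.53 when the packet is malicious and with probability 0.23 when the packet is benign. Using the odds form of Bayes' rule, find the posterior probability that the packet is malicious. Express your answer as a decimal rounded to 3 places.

Posterior probability ≈ 0.366

Prior odds = 4/16 = 0.25000.
Likelihood ratio for E = 0.53/0.23 = 2.3043.
Posterior odds = prior odds × LR = 0.57609.
Posterior probability = odds/(1+odds) = 0.57609/1.5761 = 0.366.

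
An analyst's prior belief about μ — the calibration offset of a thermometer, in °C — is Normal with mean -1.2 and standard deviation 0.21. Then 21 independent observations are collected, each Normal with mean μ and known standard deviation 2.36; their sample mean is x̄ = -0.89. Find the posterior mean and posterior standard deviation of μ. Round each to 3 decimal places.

Prior precision 1/τ₀² = 1/0.21² = 22.6757; data precision n/σ² = 21/2.36² = 3.77047.
Posterior precision = 22.6757 + 3.77047 = 26.4462, giving posterior SD = 1/√26.4462 = 0.194.
Posterior mean = (22.6757·-1.2 + 3.77047·-0.89) / 26.4462 = -1.156.

Posterior mean ≈ -1.156; posterior SD ≈ 0.194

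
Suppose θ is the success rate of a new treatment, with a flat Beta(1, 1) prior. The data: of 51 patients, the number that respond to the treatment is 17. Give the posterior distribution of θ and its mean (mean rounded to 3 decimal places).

Posterior: Beta(18, 35); mean ≈ 0.340

Observing 17 successes and 34 failures updates Beta(1, 1) by adding the success and failure counts to the two shape parameters: α = 1+17 = 18, β = 1+34 = 35.
E[θ | data] = 18/(18+35) = 0.340.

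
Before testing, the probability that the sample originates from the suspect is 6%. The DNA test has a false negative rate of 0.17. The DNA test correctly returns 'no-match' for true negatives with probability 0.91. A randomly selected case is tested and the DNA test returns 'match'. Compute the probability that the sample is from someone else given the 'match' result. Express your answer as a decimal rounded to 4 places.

P(¬H | E) ≈ 0.6295

Write H for 'the sample originates from the suspect'. Prior odds H:¬H = 0.06/0.94 = 0.063830. For the 'match' outcome, the likelihood ratio is 0.83/0.09 = 9.2222.
Posterior odds = 0.063830 × 9.2222 = 0.58865, so P(H|E) = 0.58865/(1+0.58865) = 0.3705. Then P(¬H|E) = 1 − 0.3705 = 0.6295.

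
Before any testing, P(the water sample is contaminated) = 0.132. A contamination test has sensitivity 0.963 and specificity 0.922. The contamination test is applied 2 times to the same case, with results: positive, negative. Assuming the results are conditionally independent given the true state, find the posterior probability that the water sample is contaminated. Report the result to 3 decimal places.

Let H be the event that the water sample is contaminated; start with P(H) = 0.132. P('positive'|H) = 0.963, P('positive'|¬H) = 0.078.
Update on result 1 ('positive'): P(H) ← 0.963·0.1320 / (0.963·0.1320 + 0.078·0.8680) = 0.12712/0.19482 = 0.6525.
Update on result 2 ('negative'): P(H) ← 0.037·0.6525 / (0.037·0.6525 + 0.922·0.3475) = 0.024142/0.34456 = 0.0701.

Posterior P(H) ≈ 0.070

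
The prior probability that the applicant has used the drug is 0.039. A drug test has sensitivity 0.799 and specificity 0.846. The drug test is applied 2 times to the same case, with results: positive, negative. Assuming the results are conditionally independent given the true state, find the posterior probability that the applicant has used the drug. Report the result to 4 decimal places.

Let H be the event that the applicant has used the drug; start with P(H) = 0.039. P('positive'|H) = 0.799, P('positive'|¬H) = 0.154.
Update on result 1 ('positive'): P(H) ← 0.799·0.0390 / (0.799·0.0390 + 0.154·0.9610) = 0.031161/0.17915 = 0.1739.
Update on result 2 ('negative'): P(H) ← 0.201·0.1739 / (0.201·0.1739 + 0.846·0.8261) = 0.034961/0.73381 = 0.0476.

Posterior P(H) ≈ 0.0476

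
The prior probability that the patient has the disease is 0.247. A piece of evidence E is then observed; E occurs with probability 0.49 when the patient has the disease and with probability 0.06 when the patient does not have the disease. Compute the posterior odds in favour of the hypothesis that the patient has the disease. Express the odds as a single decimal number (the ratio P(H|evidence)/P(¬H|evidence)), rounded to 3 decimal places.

Posterior odds ≈ 2.679

Prior odds = 0.247/(1−0.247) = 0.32802.
Likelihood ratio for E = 0.49/0.06 = 8.1667.
Posterior odds = prior odds × LR = 2.6788.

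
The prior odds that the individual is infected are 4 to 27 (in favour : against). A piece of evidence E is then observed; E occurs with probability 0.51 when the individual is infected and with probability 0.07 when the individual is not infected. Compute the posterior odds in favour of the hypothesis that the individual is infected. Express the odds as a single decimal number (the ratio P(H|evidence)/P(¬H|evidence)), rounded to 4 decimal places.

Posterior odds ≈ 1.0794

Prior odds = 4/27 = 0.14815.
Likelihood ratio for E = 0.51/0.07 = 7.2857.
Posterior odds = prior odds × LR = 1.0794.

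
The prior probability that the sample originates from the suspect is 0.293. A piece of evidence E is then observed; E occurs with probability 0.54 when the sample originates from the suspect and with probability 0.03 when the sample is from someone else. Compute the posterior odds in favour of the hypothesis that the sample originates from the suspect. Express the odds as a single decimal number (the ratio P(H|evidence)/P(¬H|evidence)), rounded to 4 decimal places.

Prior odds = 0.293/(1−0.293) = 0.41443. In log-odds, ln(0.41443) = -0.88086.
Add log likelihood ratio: ln(18.000) = 2.8904.
Posterior log-odds = 2.0095, so posterior odds = exp(2.0095) = 7.4597.

Posterior odds ≈ 7.4597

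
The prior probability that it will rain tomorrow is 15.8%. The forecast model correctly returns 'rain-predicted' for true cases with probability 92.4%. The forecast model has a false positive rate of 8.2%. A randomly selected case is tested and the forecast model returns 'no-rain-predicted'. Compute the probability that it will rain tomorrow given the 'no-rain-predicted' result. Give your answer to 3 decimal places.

P(H | E) ≈ 0.015

Let H be the event that it will rain tomorrow. P(H) = 0.158, so P(¬H) = 0.842. With E the 'no-rain-predicted' result, P(E|H) = 0.076 and P(E|¬H) = 0.918.
P(E) = 0.076·0.158 + 0.918·0.842 = 0.012008 + 0.77296 = 0.78496.
By Bayes' theorem, P(H|E) = 0.012008 / 0.78496 = 0.015.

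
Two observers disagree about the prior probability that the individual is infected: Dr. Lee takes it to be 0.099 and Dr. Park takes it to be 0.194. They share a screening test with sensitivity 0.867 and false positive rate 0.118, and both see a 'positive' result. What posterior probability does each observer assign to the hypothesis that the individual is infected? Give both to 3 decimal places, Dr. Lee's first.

The likelihood ratio for a 'positive' result is 0.867/0.118 = 7.3475.
Dr. Lee: prior odds 0.099/0.901 = 0.10988; posterior odds 0.80732; posterior probability 0.447.
Dr. Park: prior odds 0.194/0.806 = 0.24069; posterior odds 1.7685; posterior probability 0.639.

Dr. Lee: 0.447; Dr. Park: 0.639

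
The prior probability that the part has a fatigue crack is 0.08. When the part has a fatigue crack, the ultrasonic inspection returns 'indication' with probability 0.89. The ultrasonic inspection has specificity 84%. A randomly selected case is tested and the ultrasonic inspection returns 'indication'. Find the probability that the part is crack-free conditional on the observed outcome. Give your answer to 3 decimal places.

P(¬H | E) ≈ 0.674

Write H for 'the part has a fatigue crack'. Prior odds H:¬H = 0.08/0.92 = 0.086957. For the 'indication' outcome, the likelihood ratio is 0.89/0.16 = 5.5625.
Posterior odds = 0.086957 × 5.5625 = 0.48370, so P(H|E) = 0.48370/(1+0.48370) = 0.326. Then P(¬H|E) = 1 − 0.326 = 0.674.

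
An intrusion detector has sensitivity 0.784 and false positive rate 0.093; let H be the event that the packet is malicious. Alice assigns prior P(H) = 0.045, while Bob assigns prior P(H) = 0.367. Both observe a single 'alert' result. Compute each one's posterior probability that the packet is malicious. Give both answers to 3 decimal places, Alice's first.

Alice: 0.284; Bob: 0.830

The likelihood ratio for an 'alert' result is 0.784/0.093 = 8.4301.
Alice: prior odds 0.045/0.955 = 0.047120; posterior odds 0.39723; posterior probability 0.284.
Bob: prior odds 0.367/0.633 = 0.57978; posterior odds 4.8876; posterior probability 0.830.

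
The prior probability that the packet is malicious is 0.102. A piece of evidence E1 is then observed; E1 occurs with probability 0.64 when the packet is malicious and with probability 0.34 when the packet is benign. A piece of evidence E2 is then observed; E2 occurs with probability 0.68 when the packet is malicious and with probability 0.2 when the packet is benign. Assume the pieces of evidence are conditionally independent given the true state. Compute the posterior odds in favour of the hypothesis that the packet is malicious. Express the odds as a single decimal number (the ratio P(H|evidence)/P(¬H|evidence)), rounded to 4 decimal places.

Prior odds = 0.102/(1−0.102) = 0.11359. In log-odds, ln(0.11359) = -2.1752.
Add log likelihood ratios: ln(1.8824) + ln(3.4000) = 1.8563.
Posterior log-odds = -0.31890, so posterior odds = exp(-0.31890) = 0.72695.

Posterior odds ≈ 0.7269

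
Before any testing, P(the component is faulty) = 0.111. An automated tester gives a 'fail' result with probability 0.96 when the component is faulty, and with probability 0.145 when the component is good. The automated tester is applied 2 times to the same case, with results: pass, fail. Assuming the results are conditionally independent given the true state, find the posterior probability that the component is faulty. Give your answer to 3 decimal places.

Posterior P(H) ≈ 0.037

Let H be the event that the component is faulty; start with P(H) = 0.111. P('fail'|H) = 0.96, P('fail'|¬H) = 0.145.
Update on result 1 ('pass'): P(H) ← 0.04·0.1110 / (0.04·0.1110 + 0.855·0.8890) = 0.0044400/0.76453 = 0.0058.
Update on result 2 ('fail'): P(H) ← 0.96·0.0058 / (0.96·0.0058 + 0.145·0.9942) = 0.0055752/0.14973 = 0.0372.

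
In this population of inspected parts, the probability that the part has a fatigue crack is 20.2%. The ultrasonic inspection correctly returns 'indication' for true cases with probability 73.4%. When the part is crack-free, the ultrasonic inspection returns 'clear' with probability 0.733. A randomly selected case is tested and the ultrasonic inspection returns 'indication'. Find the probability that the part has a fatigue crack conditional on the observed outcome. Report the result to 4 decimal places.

P(H | E) ≈ 0.4103

Write H for 'the part has a fatigue crack'. Prior odds H:¬H = 0.202/0.798 = 0.25313. For the 'indication' outcome, the likelihood ratio is 0.734/0.267 = 2.7491.
Posterior odds = 0.25313 × 2.7491 = 0.69588, so P(H|E) = 0.69588/(1+0.69588) = 0.4103.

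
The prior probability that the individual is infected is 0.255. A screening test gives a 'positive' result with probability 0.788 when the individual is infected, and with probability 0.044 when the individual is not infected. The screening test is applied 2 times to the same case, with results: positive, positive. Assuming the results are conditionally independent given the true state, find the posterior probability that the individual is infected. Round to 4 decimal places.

Posterior P(H) ≈ 0.9910

Let H be the event that the individual is infected; start with P(H) = 0.255. P('positive'|H) = 0.788, P('positive'|¬H) = 0.044.
Update on result 1 ('positive'): P(H) ← 0.788·0.2550 / (0.788·0.2550 + 0.044·0.7450) = 0.20094/0.23372 = 0.8597.
Update on result 2 ('positive'): P(H) ← 0.788·0.8597 / (0.788·0.8597 + 0.044·0.1403) = 0.67748/0.68365 = 0.9910.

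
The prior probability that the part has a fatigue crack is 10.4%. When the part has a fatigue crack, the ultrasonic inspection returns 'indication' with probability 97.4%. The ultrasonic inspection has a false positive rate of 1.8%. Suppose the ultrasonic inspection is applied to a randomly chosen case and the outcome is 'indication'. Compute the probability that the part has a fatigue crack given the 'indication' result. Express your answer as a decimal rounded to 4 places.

Let H be the event that the part has a fatigue crack. P(H) = 0.104, so P(¬H) = 0.896. With E the 'indication' result, P(E|H) = 0.974 and P(E|¬H) = 0.018.
P(E) = 0.974·0.104 + 0.018·0.896 = 0.10130 + 0.016128 = 0.11742.
By Bayes' theorem, P(H|E) = 0.10130 / 0.11742 = 0.8627.

P(H | E) ≈ 0.8627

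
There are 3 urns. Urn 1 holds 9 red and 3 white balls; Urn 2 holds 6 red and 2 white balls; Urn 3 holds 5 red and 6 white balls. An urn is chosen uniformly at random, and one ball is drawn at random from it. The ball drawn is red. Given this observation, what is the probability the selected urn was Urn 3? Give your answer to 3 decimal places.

Posterior probability ≈ 0.233

Tabulate prior·likelihood by source: [1] prior 0.333333, lik 0.75, product 0.2500; [2] prior 0.333333, lik 0.75, product 0.2500; [3] prior 0.333333, lik 0.4545, product 0.1515.
Normalizing constant = 0.65152; the posterior for Urn 3 is its product over the sum, 0.1515/0.65152 = 0.233.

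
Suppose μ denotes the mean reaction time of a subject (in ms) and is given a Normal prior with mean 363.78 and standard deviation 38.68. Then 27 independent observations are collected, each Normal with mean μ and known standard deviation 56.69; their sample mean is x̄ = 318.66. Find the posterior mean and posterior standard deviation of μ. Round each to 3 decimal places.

Posterior mean ≈ 321.985; posterior SD ≈ 10.500

With known σ, the Normal prior is conjugate. Weight on the data is w = (n/σ²)/(n/σ² + 1/τ₀²) = 0.00840138/(0.00840138+0.00066839) = 0.92631.
Posterior mean = w·x̄ + (1−w)·μ₀ = 0.92631·318.66 + 0.073694·363.78 = 321.985. Posterior variance = 1/(0.00840138+0.00066839) = 110.256, so SD = 10.500.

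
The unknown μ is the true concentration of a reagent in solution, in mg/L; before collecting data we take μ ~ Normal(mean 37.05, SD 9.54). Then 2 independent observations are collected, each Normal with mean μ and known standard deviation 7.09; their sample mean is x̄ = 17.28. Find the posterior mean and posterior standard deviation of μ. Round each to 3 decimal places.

Posterior mean ≈ 21.558; posterior SD ≈ 4.438

With known σ, the Normal prior is conjugate. Weight on the data is w = (n/σ²)/(n/σ² + 1/τ₀²) = 0.0397867/(0.0397867+0.0109876) = 0.78360.
Posterior mean = w·x̄ + (1−w)·μ₀ = 0.78360·17.28 + 0.21640·37.05 = 21.558. Posterior variance = 1/(0.0397867+0.0109876) = 19.6950, so SD = 4.438.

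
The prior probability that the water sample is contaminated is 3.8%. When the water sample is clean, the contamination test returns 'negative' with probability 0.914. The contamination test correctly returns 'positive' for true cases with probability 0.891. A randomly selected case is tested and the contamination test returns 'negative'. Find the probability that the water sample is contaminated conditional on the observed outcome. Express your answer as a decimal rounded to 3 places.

P(H | E) ≈ 0.005

Let H be the event that the water sample is contaminated. P(H) = 0.038, so P(¬H) = 0.962. With E the 'negative' result, P(E|H) = 0.109 and P(E|¬H) = 0.914.
P(E) = 0.109·0.038 + 0.914·0.962 = 0.0041420 + 0.87927 = 0.88341.
By Bayes' theorem, P(H|E) = 0.0041420 / 0.88341 = 0.005.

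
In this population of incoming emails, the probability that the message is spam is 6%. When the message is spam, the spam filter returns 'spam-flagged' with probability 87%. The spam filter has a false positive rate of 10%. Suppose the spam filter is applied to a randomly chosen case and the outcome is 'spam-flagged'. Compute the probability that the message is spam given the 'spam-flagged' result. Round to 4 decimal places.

Let H be the event that the message is spam. P(H) = 0.06, so P(¬H) = 0.94. With E the 'spam-flagged' result, P(E|H) = 0.87 and P(E|¬H) = 0.1.
P(E) = 0.87·0.06 + 0.1·0.94 = 0.052200 + 0.094000 = 0.14620.
By Bayes' theorem, P(H|E) = 0.052200 / 0.14620 = 0.3570.

P(H | E) ≈ 0.3570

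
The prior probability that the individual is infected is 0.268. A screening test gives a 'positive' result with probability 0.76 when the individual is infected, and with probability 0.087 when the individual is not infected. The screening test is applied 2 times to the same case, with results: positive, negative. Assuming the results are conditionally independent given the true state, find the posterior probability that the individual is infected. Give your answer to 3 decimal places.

With H the event that the individual is infected, the joint likelihood of the observed sequence is P(data|H) = 0.76·0.24 = 0.18240 and P(data|¬H) = 0.087·0.913 = 0.079431.
Bayes: P(H|data) = 0.268·0.18240 / (0.268·0.18240 + 0.732·0.079431) = 0.048883/0.10703 = 0.4567.

Posterior P(H) ≈ 0.457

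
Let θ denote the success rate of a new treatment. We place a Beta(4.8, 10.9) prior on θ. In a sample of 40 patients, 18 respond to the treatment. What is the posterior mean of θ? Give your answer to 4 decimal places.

Observing 18 successes and 22 failures updates Beta(4.8, 10.9) by adding the success and failure counts to the two shape parameters: α = 4.8+18 = 22.8, β = 10.9+22 = 32.9.
E[θ | data] = 22.8/(22.8+32.9) = 0.4093.

Posterior mean ≈ 0.4093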